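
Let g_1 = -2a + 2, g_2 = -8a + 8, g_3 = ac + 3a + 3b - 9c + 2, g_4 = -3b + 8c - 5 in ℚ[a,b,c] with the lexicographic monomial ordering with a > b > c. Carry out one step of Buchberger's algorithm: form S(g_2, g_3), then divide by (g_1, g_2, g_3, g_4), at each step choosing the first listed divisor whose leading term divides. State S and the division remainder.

lcm(LM(g_2), LM(g_3)) = ac.
S = (lcm/LT(g_2))·g_2 − (lcm/LT(g_3))·g_3 = -3a - 3b + 8c - 2.
Reduce S modulo (g_1, g_2, g_3, g_4) in that order:
  leading term a: subtract (3/2)·g_1 from -3a - 3b + 8c - 2 → -3b + 8c - 5
  leading term b: subtract (1)·g_4 from -3b + 8c - 5 → 0
The remainder is 0, so this S-polynomial contributes no new basis element.

S(g_2, g_3) = -3a - 3b + 8c - 2; remainder on division = 0.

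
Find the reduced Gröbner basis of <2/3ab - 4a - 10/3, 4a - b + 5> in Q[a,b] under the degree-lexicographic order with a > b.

G = {b^2 - 11b + 10, a - 1/4b + 5/4}

This is the nonlinear analogue of row-reducing a linear system.

f_1 = 2/3ab - 4a - 10/3, LT = ab.
f_2 = 4a - b + 5, LT = a.

S(f_1,f_2): lcm = ab. S = 1/4b^2 - 6a - 5/4b - 5.
  leading term b^2: no divisor's leading term divides it; move 1/4b^2 to the remainder.
  leading term a: subtract (-3/2)·f_2 from -6a - 5/4b - 5 → -11/4b + 5/2
  leading term b: no divisor's leading term divides it; move -11/4b to the remainder.
  leading term 1: no divisor's leading term divides it; move 5/2 to the remainder.
  remainder 1/4b^2 - 11/4b + 5/2 ≠ 0; add g_3 = 1/4b^2 - 11/4b + 5/2 to the basis.

The other S-polynomials (S(f_1,g_3), S(f_2,g_3)) all reduce to 0 modulo the current basis, so we have a Gröbner basis.
Inter-reduce: drop elements whose leading term is divisible by another's, tail-reduce, and make monic.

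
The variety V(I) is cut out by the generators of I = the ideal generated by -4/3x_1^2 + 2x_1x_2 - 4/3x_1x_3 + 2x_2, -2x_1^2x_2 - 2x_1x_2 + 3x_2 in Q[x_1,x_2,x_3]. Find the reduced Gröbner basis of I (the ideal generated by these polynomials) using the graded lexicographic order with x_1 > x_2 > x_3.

G = {x_1x_2^2 - x_1x_2 + 5/2x_2^2 - x_2x_3, x_1x_2x_3 - 5/2x_1x_2 + 9/4x_2^2 - 3/2x_2x_3 + 3/2x_2, x_2^3 - 16/9x_2^2x_3 + 4/9x_2x_3^2 + 22/9x_2^2 - 4/9x_2x_3 - 2/3x_2, x_1^2 - 3/2x_1x_2 + x_1x_3 - 3/2x_2}

f_1 = -4/3x_1^2 + 2x_1x_2 - 4/3x_1x_3 + 2x_2, LT = x_1^2.
f_2 = -2x_1^2x_2 - 2x_1x_2 + 3x_2, LT = x_1^2x_2.

S(f_1,f_2): lcm = x_1^2x_2. S = -3/2x_1x_2^2 + x_1x_2x_3 - x_1x_2 - 3/2x_2^2 + 3/2x_2.
  leading term x_1x_2^2: no divisor's leading term divides it; move -3/2x_1x_2^2 to the remainder.
  leading term x_1x_2x_3: no divisor's leading term divides it; move x_1x_2x_3 to the remainder.
  leading term x_1x_2: no divisor's leading term divides it; move -x_1x_2 to the remainder.
  leading term x_2^2: no divisor's leading term divides it; move -3/2x_2^2 to the remainder.
  leading term x_2: no divisor's leading term divides it; move 3/2x_2 to the remainder.
  remainder -3/2x_1x_2^2 + x_1x_2x_3 - x_1x_2 - 3/2x_2^2 + 3/2x_2 ≠ 0; add g_3 = -3/2x_1x_2^2 + x_1x_2x_3 - x_1x_2 - 3/2x_2^2 + 3/2x_2 to the basis.

S(f_1,g_3): lcm = x_1^2x_2^2. S = 2/3x_1^2x_2x_3 - 3/2x_1x_2^3 + x_1x_2^2x_3 - 2/3x_1^2x_2 - x_1x_2^2 - 3/2x_2^3 + x_1x_2.
  leading term x_1^2x_2x_3: subtract (-1/2x_2x_3)·f_1 from 2/3x_1^2x_2x_3 - 3/2x_1x_2^3 + x_1x_2^2x_3 - 2/3x_1^2x_2 - x_1x_2^2 - 3/2x_2^3 + x_1x_2 → -3/2x_1x_2^3 + 2x_1x_2^2x_3 - 2/3x_1x_2x_3^2 - 2/3x_1^2x_2 - x_1x_2^2 - 3/2x_2^3 + x_2^2x_3 + x_1x_2
  leading term x_1x_2^3: subtract (x_2)·g_3 from -3/2x_1x_2^3 + 2x_1x_2^2x_3 - 2/3x_1x_2x_3^2 - 2/3x_1^2x_2 - x_1x_2^2 - 3/2x_2^3 + x_2^2x_3 + x_1x_2 → x_1x_2^2x_3 - 2/3x_1x_2x_3^2 - 2/3x_1^2x_2 + x_2^2x_3 + x_1x_2 - 3/2x_2^2
  leading term x_1x_2^2x_3: subtract (-2/3x_3)·g_3 from x_1x_2^2x_3 - 2/3x_1x_2x_3^2 - 2/3x_1^2x_2 + x_2^2x_3 + x_1x_2 - 3/2x_2^2 → -2/3x_1^2x_2 - 2/3x_1x_2x_3 + x_1x_2 - 3/2x_2^2 + x_2x_3
  leading term x_1^2x_2: subtract (1/2x_2)·f_1 from -2/3x_1^2x_2 - 2/3x_1x_2x_3 + x_1x_2 - 3/2x_2^2 + x_2x_3 → -x_1x_2^2 + x_1x_2 - 5/2x_2^2 + x_2x_3
  leading term x_1x_2^2: subtract (2/3)·g_3 from -x_1x_2^2 + x_1x_2 - 5/2x_2^2 + x_2x_3 → -2/3x_1x_2x_3 + 5/3x_1x_2 - 3/2x_2^2 + x_2x_3 - x_2
  leading term x_1x_2x_3: no divisor's leading term divides it; move -2/3x_1x_2x_3 to the remainder.
  leading term x_1x_2: no divisor's leading term divides it; move 5/3x_1x_2 to the remainder.
  leading term x_2^2: no divisor's leading term divides it; move -3/2x_2^2 to the remainder.
  leading term x_2x_3: no divisor's leading term divides it; move x_2x_3 to the remainder.
  leading term x_2: no divisor's leading term divides it; move -x_2 to the remainder.
  remainder -2/3x_1x_2x_3 + 5/3x_1x_2 - 3/2x_2^2 + x_2x_3 - x_2 ≠ 0; add g_4 = -2/3x_1x_2x_3 + 5/3x_1x_2 - 3/2x_2^2 + x_2x_3 - x_2 to the basis.

S(g_3,g_4): lcm = x_1x_2^2x_3. S = -2/3x_1x_2x_3^2 + 5/2x_1x_2^2 + 2/3x_1x_2x_3 - 9/4x_2^3 + 5/2x_2^2x_3 - 3/2x_2^2 - x_2x_3.
  leading term x_1x_2x_3^2: subtract (x_3)·g_4 from -2/3x_1x_2x_3^2 + 5/2x_1x_2^2 + 2/3x_1x_2x_3 - 9/4x_2^3 + 5/2x_2^2x_3 - 3/2x_2^2 - x_2x_3 → 5/2x_1x_2^2 - x_1x_2x_3 - 9/4x_2^3 + 4x_2^2x_3 - x_2x_3^2 - 3/2x_2^2
  leading term x_1x_2^2: subtract (-5/3)·g_3 from 5/2x_1x_2^2 - x_1x_2x_3 - 9/4x_2^3 + 4x_2^2x_3 - x_2x_3^2 - 3/2x_2^2 → 2/3x_1x_2x_3 - 9/4x_2^3 + 4x_2^2x_3 - x_2x_3^2 - 5/3x_1x_2 - 4x_2^2 + 5/2x_2
  leading term x_1x_2x_3: subtract (-1)·g_4 from 2/3x_1x_2x_3 - 9/4x_2^3 + 4x_2^2x_3 - x_2x_3^2 - 5/3x_1x_2 - 4x_2^2 + 5/2x_2 → -9/4x_2^3 + 4x_2^2x_3 - x_2x_3^2 - 11/2x_2^2 + x_2x_3 + 3/2x_2
  leading term x_2^3: no divisor's leading term divides it; move -9/4x_2^3 to the remainder.
  leading term x_2^2x_3: no divisor's leading term divides it; move 4x_2^2x_3 to the remainder.
  leading term x_2x_3^2: no divisor's leading term divides it; move -x_2x_3^2 to the remainder.
  leading term x_2^2: no divisor's leading term divides it; move -11/2x_2^2 to the remainder.
  leading term x_2x_3: no divisor's leading term divides it; move x_2x_3 to the remainder.
  leading term x_2: no divisor's leading term divides it; move 3/2x_2 to the remainder.
  remainder -9/4x_2^3 + 4x_2^2x_3 - x_2x_3^2 - 11/2x_2^2 + x_2x_3 + 3/2x_2 ≠ 0; add g_5 = -9/4x_2^3 + 4x_2^2x_3 - x_2x_3^2 - 11/2x_2^2 + x_2x_3 + 3/2x_2 to the basis.

The other S-polynomials (S(f_2,g_3), S(f_1,g_4), S(f_2,g_4), S(f_1,g_5), S(f_2,g_5), S(g_3,g_5), S(g_4,g_5)) all reduce to 0 modulo the current basis, so we have a Gröbner basis.
Inter-reduce: drop elements whose leading term is divisible by another's, tail-reduce, and make monic.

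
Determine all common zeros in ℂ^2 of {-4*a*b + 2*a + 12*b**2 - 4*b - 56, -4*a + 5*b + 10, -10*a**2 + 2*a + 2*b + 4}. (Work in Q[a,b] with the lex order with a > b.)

Compute a lex Gröbner basis by Buchberger's algorithm.
f_1 = -4*a*b + 2*a + 12*b**2 - 4*b - 56, LT = a*b.
f_2 = -4*a + 5*b + 10, LT = a.
f_3 = -10*a**2 + 2*a + 2*b + 4, LT = a**2.

S(f_1,f_2): lcm = a*b. S = -1/2*a - 7/4*b**2 + 7/2*b + 14.
  reduce S modulo (f_1, f_2, f_3):
  remainder -7/4*b**2 + 23/8*b + 51/4 ≠ 0; add h_4 = -7/4*b**2 + 23/8*b + 51/4 to the basis.

S(f_1,f_3): lcm = a**2*b. S = -1/2*a**2 - 3*a*b**2 + 6/5*a*b + 14*a + 1/5*b**2 + 2/5*b.
  reduce S modulo (f_1, f_2, f_3, h_4):
  remainder -477921/15680*b - 477921/7840 ≠ 0; add h_5 = -477921/15680*b - 477921/7840 to the basis.

The other S-polynomials (S(f_2,f_3), S(f_1,h_4), S(f_2,h_4), S(f_3,h_4), S(f_1,h_5), S(f_2,h_5), S(f_3,h_5), S(h_4,h_5)) all reduce to 0 modulo the current basis, so we have a Gröbner basis.
Inter-reduce: drop elements whose leading term is divisible by another's, tail-reduce, and make monic.
Reduced Gröbner basis: {a, b + 2}.

From the last basis element, b + 2 = 0, so b takes values in {-2}. Each choice, substituted upward through the basis, yields the corresponding point(s) of the solution set.
  b = -2: the earlier basis element becomes a = 0, giving a = 0 — point (0, -2).

{(0, -2)}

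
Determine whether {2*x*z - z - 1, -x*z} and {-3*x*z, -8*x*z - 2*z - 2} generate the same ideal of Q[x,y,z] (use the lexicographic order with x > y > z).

Since reduced Gröbner bases are canonical representatives of ideals under a given ordering, it suffices to compute and compare them.
Buchberger on the first generating set:
f_1 = 2*x*z - z - 1, LT = x*z.
f_2 = -x*z, LT = x*z.

S(f_1,f_2): lcm = x*z. S = -1/2*z - 1/2.
  leading term z: no divisor's leading term divides it; move -1/2*z to the remainder.
  leading term 1: no divisor's leading term divides it; move -1/2 to the remainder.
  remainder -1/2*z - 1/2 ≠ 0; add g_3 = -1/2*z - 1/2 to the basis.

S(f_1,g_3): lcm = x*z. S = -x - 1/2*z - 1/2.
  leading term x: no divisor's leading term divides it; move -x to the remainder.
  leading term z: subtract (1)·g_3 from -1/2*z - 1/2 → 0
  remainder -x ≠ 0; add g_4 = -x to the basis.

The other S-polynomials (S(f_2,g_3), S(f_1,g_4), S(f_2,g_4), S(g_3,g_4)) all reduce to 0 modulo the current basis, so we have a Gröbner basis.
Inter-reduce: drop elements whose leading term is divisible by another's, tail-reduce, and make monic.
Reduced Gröbner basis: {x, z + 1}.

Buchberger on the second generating set:
h_1 = -3*x*z, LT = x*z.
h_2 = -8*x*z - 2*z - 2, LT = x*z.

S(h_1,h_2): lcm = x*z. S = -1/4*z - 1/4.
  leading term z: no divisor's leading term divides it; move -1/4*z to the remainder.
  leading term 1: no divisor's leading term divides it; move -1/4 to the remainder.
  remainder -1/4*z - 1/4 ≠ 0; add k_3 = -1/4*z - 1/4 to the basis.

S(h_1,k_3): lcm = x*z. S = -x.
  leading term x: no divisor's leading term divides it; move -x to the remainder.
  remainder -x ≠ 0; add k_4 = -x to the basis.

The other S-polynomials (S(h_2,k_3), S(h_1,k_4), S(h_2,k_4), S(k_3,k_4)) all reduce to 0 modulo the current basis, so we have a Gröbner basis.
Inter-reduce: drop elements whose leading term is divisible by another's, tail-reduce, and make monic.
Reduced Gröbner basis: {x, z + 1}.

These coincide, so the ideals are equal.

Yes, the ideals are equal.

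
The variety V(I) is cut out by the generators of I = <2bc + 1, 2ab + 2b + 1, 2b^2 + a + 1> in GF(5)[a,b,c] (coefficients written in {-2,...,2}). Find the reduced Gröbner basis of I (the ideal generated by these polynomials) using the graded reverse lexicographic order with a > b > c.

f_1 = 2bc + 1, LT = bc.
f_2 = 2ab + 2b + 1, LT = ab.
f_3 = 2b^2 + a + 1, LT = b^2.

S(f_1,f_2): lcm = abc. S = -bc - 2a + 2c.
  reduce S modulo (f_1, f_2, f_3):
  remainder -2a + 2c - 2 ≠ 0; add g_4 = -2a + 2c - 2 to the basis.

S(f_1,f_3): lcm = b^2c. S = 2ac - 2b + 2c.
  reduce S modulo (f_1, f_2, f_3, g_4):
  remainder 2c^2 - 2b ≠ 0; add g_5 = 2c^2 - 2b to the basis.

The other S-polynomials (S(f_2,f_3), S(f_1,g_4), S(f_2,g_4), S(f_3,g_4), S(f_1,g_5), S(f_2,g_5), S(f_3,g_5), S(g_4,g_5)) all reduce to 0 modulo the current basis, so we have a Gröbner basis.
Inter-reduce: drop elements whose leading term is divisible by another's, tail-reduce, and make monic.

G = {b^2 - 2c, bc - 2, c^2 - b, a - c + 1}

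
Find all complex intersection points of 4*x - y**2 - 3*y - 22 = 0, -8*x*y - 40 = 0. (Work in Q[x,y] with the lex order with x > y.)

Compute a lex Gröbner basis by Buchberger's algorithm.
f_1 = 4*x - y**2 - 3*y - 22, LT = x.
f_2 = -8*x*y - 40, LT = x*y.

S(f_1,f_2): lcm = x*y. S = -1/4*y**3 - 3/4*y**2 - 11/2*y - 5.
  leading term y**3: no divisor's leading term divides it; move -1/4*y**3 to the remainder.
  leading term y**2: no divisor's leading term divides it; move -3/4*y**2 to the remainder.
  leading term y: no divisor's leading term divides it; move -11/2*y to the remainder.
  leading term 1: no divisor's leading term divides it; move -5 to the remainder.
  remainder -1/4*y**3 - 3/4*y**2 - 11/2*y - 5 ≠ 0; add h_3 = -1/4*y**3 - 3/4*y**2 - 11/2*y - 5 to the basis.

The other S-polynomials (S(f_1,h_3), S(f_2,h_3)) all reduce to 0 modulo the current basis, so we have a Gröbner basis.
Inter-reduce: drop elements whose leading term is divisible by another's, tail-reduce, and make monic.
Reduced Gröbner basis: {x - 1/4*y**2 - 3/4*y - 11/2, y**3 + 3*y**2 + 22*y + 20}.

The lex basis is triangular: the last element involves only y. Solving y**3 + 3*y**2 + 22*y + 20 = 0 gives y ∈ {-1, -1 + sqrt(19)*I, -1 - sqrt(19)*I}; substituting each value into the earlier elements determines the remaining variables.
  y = -1: the earlier basis element becomes x - 5 = 0, giving x = 5 — point (5, -1).
  y = -1 + sqrt(19)*I: the earlier basis element becomes x - 1/4 - sqrt(19)*I/4 = 0, giving x = 1/4 + sqrt(19)*I/4 — point (1/4 + sqrt(19)*I/4, -1 + sqrt(19)*I).
  y = -1 - sqrt(19)*I: the earlier basis element becomes x - 1/4 + sqrt(19)*I/4 = 0, giving x = 1/4 - sqrt(19)*I/4 — point (1/4 - sqrt(19)*I/4, -1 - sqrt(19)*I).
Each listed point satisfies every original equation (direct substitution).

{(5, -1), (1/4 + sqrt(19)*I/4, -1 + sqrt(19)*I), (1/4 - sqrt(19)*I/4, -1 - sqrt(19)*I)}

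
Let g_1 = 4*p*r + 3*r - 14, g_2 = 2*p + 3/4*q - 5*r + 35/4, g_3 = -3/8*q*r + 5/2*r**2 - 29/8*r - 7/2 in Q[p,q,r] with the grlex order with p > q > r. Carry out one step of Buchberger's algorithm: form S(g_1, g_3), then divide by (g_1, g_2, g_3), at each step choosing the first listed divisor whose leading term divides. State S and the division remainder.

lcm(LM(g_1), LM(g_3)) = p*q*r.
S = (lcm/LT(g_1))·g_1 − (lcm/LT(g_3))·g_3 = 20/3*p*r**2 - 29/3*p*r + 3/4*q*r - 28/3*p - 7/2*q.
Reduce S modulo (g_1, g_2, g_3) in that order:
  leading term p*r**2: subtract (5/3*r)·g_1 from 20/3*p*r**2 - 29/3*p*r + 3/4*q*r - 28/3*p - 7/2*q → -29/3*p*r + 3/4*q*r - 5*r**2 - 28/3*p - 7/2*q + 70/3*r
  leading term p*r: subtract (-29/12)·g_1 from -29/3*p*r + 3/4*q*r - 5*r**2 - 28/3*p - 7/2*q + 70/3*r → 3/4*q*r - 5*r**2 - 28/3*p - 7/2*q + 367/12*r - 203/6
  leading term q*r: subtract (-2)·g_3 from 3/4*q*r - 5*r**2 - 28/3*p - 7/2*q + 367/12*r - 203/6 → -28/3*p - 7/2*q + 70/3*r - 245/6
  leading term p: subtract (-14/3)·g_2 from -28/3*p - 7/2*q + 70/3*r - 245/6 → 0
The remainder is 0, so this S-polynomial contributes no new basis element.
This is the inner loop of Buchberger's algorithm — each nonzero remainder becomes a new basis element.

S(g_1, g_3) = 20/3*p*r**2 - 29/3*p*r + 3/4*q*r - 28/3*p - 7/2*q; remainder on division = 0.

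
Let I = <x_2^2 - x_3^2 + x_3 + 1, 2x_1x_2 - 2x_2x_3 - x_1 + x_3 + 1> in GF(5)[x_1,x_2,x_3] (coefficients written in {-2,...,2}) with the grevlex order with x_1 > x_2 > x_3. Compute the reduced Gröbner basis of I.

f_1 = x_2^2 - x_3^2 + x_3 + 1, LT = x_2^2.
f_2 = 2x_1x_2 - 2x_2x_3 - x_1 + x_3 + 1, LT = x_1x_2.

S(f_1,f_2): lcm = x_1x_2^2. S = x_2^2x_3 - x_1x_3^2 - 2x_1x_2 + x_1x_3 + 2x_2x_3 + x_1 + 2x_2.
  leading term x_2^2x_3: subtract (x_3)·f_1 from x_2^2x_3 - x_1x_3^2 - 2x_1x_2 + x_1x_3 + 2x_2x_3 + x_1 + 2x_2 → -x_1x_3^2 + x_3^3 - 2x_1x_2 + x_1x_3 + 2x_2x_3 - x_3^2 + x_1 + 2x_2 - x_3
  leading term x_1x_3^2: no divisor's leading term divides it; move -x_1x_3^2 to the remainder.
  leading term x_3^3: no divisor's leading term divides it; move x_3^3 to the remainder.
  leading term x_1x_2: subtract (-1)·f_2 from -2x_1x_2 + x_1x_3 + 2x_2x_3 - x_3^2 + x_1 + 2x_2 - x_3 → x_1x_3 - x_3^2 + 2x_2 + 1
  leading term x_1x_3: no divisor's leading term divides it; move x_1x_3 to the remainder.
  leading term x_3^2: no divisor's leading term divides it; move -x_3^2 to the remainder.
  leading term x_2: no divisor's leading term divides it; move 2x_2 to the remainder.
  leading term 1: no divisor's leading term divides it; move 1 to the remainder.
  remainder -x_1x_3^2 + x_3^3 + x_1x_3 - x_3^2 + 2x_2 + 1 ≠ 0; add g_3 = -x_1x_3^2 + x_3^3 + x_1x_3 - x_3^2 + 2x_2 + 1 to the basis.

The other S-polynomials (S(f_1,g_3), S(f_2,g_3)) all reduce to 0 modulo the current basis, so we have a Gröbner basis.

G = {x_1x_3^2 - x_3^3 - x_1x_3 + x_3^2 - 2x_2 - 1, x_1x_2 - x_2x_3 + 2x_1 - 2x_3 - 2, x_2^2 - x_3^2 + x_3 + 1}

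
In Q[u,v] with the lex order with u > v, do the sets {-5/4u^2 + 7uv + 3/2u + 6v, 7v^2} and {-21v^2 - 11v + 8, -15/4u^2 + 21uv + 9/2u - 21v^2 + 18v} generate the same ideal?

No, the ideals differ.

Two ideals are equal iff their reduced Gröbner bases coincide (the reduced basis is unique for a fixed ordering).
Buchberger on the first generating set:
f_1 = -5/4u^2 + 7uv + 3/2u + 6v, LT = u^2.
f_2 = 7v^2, LT = v^2.

The S-polynomials (S(f_1,f_2)) all reduce to 0 modulo the current basis, so we have a Gröbner basis.
Inter-reduce: drop elements whose leading term is divisible by another's, tail-reduce, and make monic.
Reduced Gröbner basis: {u^2 - 28/5uv - 6/5u - 24/5v, v^2}.

Buchberger on the second generating set:
h_1 = -21v^2 - 11v + 8, LT = v^2.
h_2 = -15/4u^2 + 21uv + 9/2u - 21v^2 + 18v, LT = u^2.

The S-polynomials (S(h_1,h_2)) all reduce to 0 modulo the current basis, so we have a Gröbner basis.
Inter-reduce: drop elements whose leading term is divisible by another's, tail-reduce, and make monic.
Reduced Gröbner basis: {u^2 - 28/5uv - 6/5u - 116/15v + 32/15, v^2 + 11/21v - 8/21}.

Since the reduced bases disagree, the two ideals are not the same.
The choice of monomial ordering does not affect the verdict — as long as both bases are computed under the same ordering, their equality decides ideal equality.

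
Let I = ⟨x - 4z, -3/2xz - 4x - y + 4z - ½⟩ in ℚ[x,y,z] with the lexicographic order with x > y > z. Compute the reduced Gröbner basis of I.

G = {x - 4z, y + 6z² + 12z + ½}

f_1 = x - 4z, LT = x.
f_2 = -3/2xz - 4x - y + 4z - ½, LT = xz.

S(f_1,f_2): lcm = xz. S = -8/3x - ⅔y - 4z² + 8/3z - ⅓.
  leading term x: subtract (-8/3)·f_1 from -8/3x - ⅔y - 4z² + 8/3z - ⅓ → -⅔y - 4z² - 8z - ⅓
  leading term y: no divisor's leading term divides it; move -⅔y to the remainder.
  leading term z²: no divisor's leading term divides it; move -4z² to the remainder.
  leading term z: no divisor's leading term divides it; move -8z to the remainder.
  leading term 1: no divisor's leading term divides it; move -⅓ to the remainder.
  remainder -⅔y - 4z² - 8z - ⅓ ≠ 0; add g_3 = -⅔y - 4z² - 8z - ⅓ to the basis.

S(f_1,g_3): leading monomials are coprime, so the S-polynomial reduces to 0 (Buchberger's first criterion).
S(f_2,g_3): leading monomials are coprime, so the S-polynomial reduces to 0 (Buchberger's first criterion).
Every S-polynomial of the final basis reduces to 0, so we have a Gröbner basis.
Inter-reduce: drop elements whose leading term is divisible by another's, tail-reduce, and make monic.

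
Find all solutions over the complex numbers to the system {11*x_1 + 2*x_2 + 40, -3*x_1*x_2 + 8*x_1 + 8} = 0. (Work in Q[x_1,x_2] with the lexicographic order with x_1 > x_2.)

Compute a lex Gröbner basis by Buchberger's algorithm.
f_1 = 11*x_1 + 2*x_2 + 40, LT = x_1.
f_2 = -3*x_1*x_2 + 8*x_1 + 8, LT = x_1*x_2.

S(f_1,f_2): lcm = x_1*x_2. S = 8/3*x_1 + 2/11*x_2**2 + 40/11*x_2 + 8/3.
  reduce S modulo (f_1, f_2):
  remainder 2/11*x_2**2 + 104/33*x_2 - 232/33 ≠ 0; add h_3 = 2/11*x_2**2 + 104/33*x_2 - 232/33 to the basis.

The other S-polynomials (S(f_1,h_3), S(f_2,h_3)) all reduce to 0 modulo the current basis, so we have a Gröbner basis.
Inter-reduce: drop elements whose leading term is divisible by another's, tail-reduce, and make monic.
Reduced Gröbner basis: {x_1 + 2/11*x_2 + 40/11, x_2**2 + 52/3*x_2 - 116/3}.

Since the basis is lex-ordered, x_2**2 + 52/3*x_2 - 116/3 is univariate in x_2. Its roots are {-58/3, 2}. Back-substituting each root into the other basis elements fixes the other coordinates.
  x_2 = -58/3: the earlier basis element becomes x_1 + 4/33 = 0, giving x_1 = -4/33 — point (-4/33, -58/3).
  x_2 = 2: the earlier basis element becomes x_1 + 4 = 0, giving x_1 = -4 — point (-4, 2).

{(-4/33, -58/3), (-4, 2)}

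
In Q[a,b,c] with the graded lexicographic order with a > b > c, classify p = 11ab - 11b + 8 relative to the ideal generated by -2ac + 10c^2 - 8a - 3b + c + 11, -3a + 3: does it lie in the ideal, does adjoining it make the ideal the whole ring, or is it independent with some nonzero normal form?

Adjoining 11ab - 11b + 8 makes the ideal the whole ring: the system is inconsistent.

First compute the reduced Gröbner basis of I by Buchberger's algorithm.
f_1 = -2ac + 10c^2 - 8a - 3b + c + 11, LT = ac.
f_2 = -3a + 3, LT = a.

S(f_1,f_2): lcm = ac. S = -5c^2 + 4a + 3/2b + 1/2c - 11/2.
  reduce S modulo (f_1, f_2):
  remainder -5c^2 + 3/2b + 1/2c - 3/2 ≠ 0; add h_3 = -5c^2 + 3/2b + 1/2c - 3/2 to the basis.

The other S-polynomials (S(f_1,h_3), S(f_2,h_3)) all reduce to 0 modulo the current basis, so we have a Gröbner basis.
Inter-reduce: drop elements whose leading term is divisible by another's, tail-reduce, and make monic.
Reduced Gröbner basis: {c^2 - 3/10b - 1/10c + 3/10, a - 1}.
Label its elements g_1 = c^2 - 3/10b - 1/10c + 3/10, g_2 = a - 1.

Reduce p = 11ab - 11b + 8 modulo G:
  leading term ab: subtract (11b)·g_2 from 11ab - 11b + 8 → 8
  leading term 1: no divisor's leading term divides it; move 8 to the remainder.
  normal form = 8.
The normal form is nonzero, so p ∉ I. Since p minus its normal form lies in I, I + (p) = I + (r) where r = 8; decide whether this ideal is the whole ring.
Here r = 8 is a nonzero constant, hence a unit: 1 ∈ I + (p), the Gröbner basis of I + (p) is {1}, and the enlarged system has no common solution — adjoining p is inconsistent.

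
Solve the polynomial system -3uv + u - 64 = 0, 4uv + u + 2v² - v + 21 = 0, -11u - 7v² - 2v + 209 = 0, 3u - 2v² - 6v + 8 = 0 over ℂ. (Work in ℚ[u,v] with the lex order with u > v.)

Compute a lex Gröbner basis by Buchberger's algorithm.
f_1 = -3uv + u - 64, LT = uv.
f_2 = 4uv + u + 2v² - v + 21, LT = uv.
f_3 = -11u - 7v² - 2v + 209, LT = u.
f_4 = 3u - 2v² - 6v + 8, LT = u.

S(f_1,f_2): lcm = uv. S = -7/12u - ½v² + ¼v + 193/12.
  reduce S modulo (f_1, f_2, f_3, f_4):
  remainder -17/132v² + 47/132v + 5 ≠ 0; add h_5 = -17/132v² + 47/132v + 5 to the basis.

S(f_1,f_3): lcm = uv. S = -⅓u - 7/11v³ - 2/11v² + 19v + 64/3.
  reduce S modulo (f_1, f_2, f_3, f_4, h_5):
  remainder -3013/289v - 15065/289 ≠ 0; add h_6 = -3013/289v - 15065/289 to the basis.

The other S-polynomials (S(f_1,f_4), S(f_2,f_3), S(f_2,f_4), S(f_3,f_4), S(f_1,h_5), S(f_2,h_5), S(f_3,h_5), S(f_4,h_5), S(f_1,h_6), S(f_2,h_6), S(f_3,h_6), S(f_4,h_6), S(h_5,h_6)) all reduce to 0 modulo the current basis, so we have a Gröbner basis.
Inter-reduce: drop elements whose leading term is divisible by another's, tail-reduce, and make monic.
Reduced Gröbner basis: {u - 4, v + 5}.

A lex Gröbner basis eliminates variables successively. Here v + 5 depends only on v, with roots {-5}; lifting each root through the earlier basis elements recovers the full solutions.
  v = -5: the earlier basis element becomes u - 4 = 0, giving u = 4 — point (4, -5).
A lex Gröbner basis triangularizes the system, enabling back-substitution.

{(4, -5)}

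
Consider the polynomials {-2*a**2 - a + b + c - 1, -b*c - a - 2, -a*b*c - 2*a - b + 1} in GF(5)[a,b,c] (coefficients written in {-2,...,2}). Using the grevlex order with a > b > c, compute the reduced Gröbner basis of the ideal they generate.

G = {c**3 - 2*c**2 + b, b**2 + c**2 - c - 2, b*c - b + c - 2, a + b - c - 1}

f_1 = -2*a**2 - a + b + c - 1, LT = a**2.
f_2 = -b*c - a - 2, LT = b*c.
f_3 = -a*b*c - 2*a - b + 1, LT = a*b*c.

S(f_1,f_3): lcm = a**2*b*c. S = -2*a*b*c + 2*b**2*c + 2*b*c**2 - 2*a**2 - a*b - 2*b*c + a.
  leading term a*b*c: subtract (2*a)·f_2 from -2*a*b*c + 2*b**2*c + 2*b*c**2 - 2*a**2 - a*b - 2*b*c + a → 2*b**2*c + 2*b*c**2 - a*b - 2*b*c
  leading term b**2*c: subtract (-2*b)·f_2 from 2*b**2*c + 2*b*c**2 - a*b - 2*b*c → 2*b*c**2 + 2*a*b - 2*b*c + b
  leading term b*c**2: subtract (-2*c)·f_2 from 2*b*c**2 + 2*a*b - 2*b*c + b → 2*a*b - 2*a*c - 2*b*c + b + c
  leading term a*b: no divisor's leading term divides it; move 2*a*b to the remainder.
  leading term a*c: no divisor's leading term divides it; move -2*a*c to the remainder.
  leading term b*c: subtract (2)·f_2 from -2*b*c + b + c → 2*a + b + c - 1
  leading term a: no divisor's leading term divides it; move 2*a to the remainder.
  leading term b: no divisor's leading term divides it; move b to the remainder.
  leading term c: no divisor's leading term divides it; move c to the remainder.
  leading term 1: no divisor's leading term divides it; move -1 to the remainder.
  remainder 2*a*b - 2*a*c + 2*a + b + c - 1 ≠ 0; add g_4 = 2*a*b - 2*a*c + 2*a + b + c - 1 to the basis.

S(f_2,f_3): lcm = a*b*c. S = a**2 - b + 1.
  leading term a**2: subtract (2)·f_1 from a**2 - b + 1 → 2*a + 2*b - 2*c - 2
  leading term a: no divisor's leading term divides it; move 2*a to the remainder.
  leading term b: no divisor's leading term divides it; move 2*b to the remainder.
  leading term c: no divisor's leading term divides it; move -2*c to the remainder.
  leading term 1: no divisor's leading term divides it; move -2 to the remainder.
  remainder 2*a + 2*b - 2*c - 2 ≠ 0; add g_5 = 2*a + 2*b - 2*c - 2 to the basis.

S(f_1,g_4): lcm = a**2*b. S = a**2*c - a**2 + 2*b**2 + 2*a*c + 2*b*c - 2*a - 2*b.
  leading term a**2*c: subtract (2*c)·f_1 from a**2*c - a**2 + 2*b**2 + 2*a*c + 2*b*c - 2*a - 2*b → -a**2 + 2*b**2 - a*c - 2*c**2 - 2*a - 2*b + 2*c
  leading term a**2: subtract (-2)·f_1 from -a**2 + 2*b**2 - a*c - 2*c**2 - 2*a - 2*b + 2*c → 2*b**2 - a*c - 2*c**2 + a - c - 2
  leading term b**2: no divisor's leading term divides it; move 2*b**2 to the remainder.
  leading term a*c: subtract (2*c)·g_5 from -a*c - 2*c**2 + a - c - 2 → b*c + 2*c**2 + a - 2*c - 2
  leading term b*c: subtract (-1)·f_2 from b*c + 2*c**2 + a - 2*c - 2 → 2*c**2 - 2*c + 1
  leading term c**2: no divisor's leading term divides it; move 2*c**2 to the remainder.
  leading term c: no divisor's leading term divides it; move -2*c to the remainder.
  leading term 1: no divisor's leading term divides it; move 1 to the remainder.
  remainder 2*b**2 + 2*c**2 - 2*c + 1 ≠ 0; add g_6 = 2*b**2 + 2*c**2 - 2*c + 1 to the basis.

S(f_2,g_4): lcm = a*b*c. S = a*c**2 + a**2 - a*c + 2*b*c + 2*c**2 + 2*a - 2*c.
  leading term a*c**2: subtract (-2*c**2)·g_5 from a*c**2 + a**2 - a*c + 2*b*c + 2*c**2 + 2*a - 2*c → -b*c**2 + c**3 + a**2 - a*c + 2*b*c - 2*c**2 + 2*a - 2*c
  leading term b*c**2: subtract (c)·f_2 from -b*c**2 + c**3 + a**2 - a*c + 2*b*c - 2*c**2 + 2*a - 2*c → c**3 + a**2 + 2*b*c - 2*c**2 + 2*a
  leading term c**3: no divisor's leading term divides it; move c**3 to the remainder.
  leading term a**2: subtract (2)·f_1 from a**2 + 2*b*c - 2*c**2 + 2*a → 2*b*c - 2*c**2 - a - 2*b - 2*c + 2
  leading term b*c: subtract (-2)·f_2 from 2*b*c - 2*c**2 - a - 2*b - 2*c + 2 → -2*c**2 + 2*a - 2*b - 2*c - 2
  leading term c**2: no divisor's leading term divides it; move -2*c**2 to the remainder.
  leading term a: subtract (1)·g_5 from 2*a - 2*b - 2*c - 2 → b
  leading term b: no divisor's leading term divides it; move b to the remainder.
  remainder c**3 - 2*c**2 + b ≠ 0; add g_7 = c**3 - 2*c**2 + b to the basis.

The other S-polynomials (S(f_1,f_2), S(f_3,g_4), S(f_1,g_5), S(f_2,g_5), S(f_3,g_5), S(g_4,g_5), S(f_1,g_6), S(f_2,g_6), S(f_3,g_6), S(g_4,g_6), S(g_5,g_6), S(f_1,g_7), S(f_2,g_7), S(f_3,g_7), S(g_4,g_7), S(g_5,g_7), S(g_6,g_7)) all reduce to 0 modulo the current basis, so we have a Gröbner basis.
Inter-reduce: drop elements whose leading term is divisible by another's, tail-reduce, and make monic.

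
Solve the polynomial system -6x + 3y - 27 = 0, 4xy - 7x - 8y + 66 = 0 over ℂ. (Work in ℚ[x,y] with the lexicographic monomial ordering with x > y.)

{(-2, 5), (3/8, 39/4)}

Compute a lex Gröbner basis by Buchberger's algorithm.
f_1 = -6x + 3y - 27, LT = x.
f_2 = 4xy - 7x - 8y + 66, LT = xy.

S(f_1,f_2): lcm = xy. S = 7/4x - ½y² + 13/2y - 33/2.
  leading term x: subtract (-7/24)·f_1 from 7/4x - ½y² + 13/2y - 33/2 → -½y² + 59/8y - 195/8
  leading term y²: no divisor's leading term divides it; move -½y² to the remainder.
  leading term y: no divisor's leading term divides it; move 59/8y to the remainder.
  leading term 1: no divisor's leading term divides it; move -195/8 to the remainder.
  remainder -½y² + 59/8y - 195/8 ≠ 0; add h_3 = -½y² + 59/8y - 195/8 to the basis.

The other S-polynomials (S(f_1,h_3), S(f_2,h_3)) all reduce to 0 modulo the current basis, so we have a Gröbner basis.
Inter-reduce: drop elements whose leading term is divisible by another's, tail-reduce, and make monic.
Reduced Gröbner basis: {x - ½y + 9/2, y² - 59/4y + 195/4}.

From the last basis element, y² - 59/4y + 195/4 = 0, so y takes values in {5, 39/4}. Each choice, substituted upward through the basis, yields the corresponding point(s) of the solution set.
  y = 5: the earlier basis element becomes x + 2 = 0, giving x = -2 — point (-2, 5).
  y = 39/4: the earlier basis element becomes x - ⅜ = 0, giving x = 3/8 — point (3/8, 39/4).
This is the nonlinear analogue of row-reducing a linear system.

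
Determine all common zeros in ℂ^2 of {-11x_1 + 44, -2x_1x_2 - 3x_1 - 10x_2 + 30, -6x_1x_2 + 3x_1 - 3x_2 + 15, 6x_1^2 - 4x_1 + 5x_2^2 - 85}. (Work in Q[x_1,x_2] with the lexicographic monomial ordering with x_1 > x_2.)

Compute a lex Gröbner basis by Buchberger's algorithm.
f_1 = -11x_1 + 44, LT = x_1.
f_2 = -2x_1x_2 - 3x_1 - 10x_2 + 30, LT = x_1x_2.
f_3 = -6x_1x_2 + 3x_1 - 3x_2 + 15, LT = x_1x_2.
f_4 = 6x_1^2 - 4x_1 + 5x_2^2 - 85, LT = x_1^2.

S(f_1,f_2): lcm = x_1x_2. S = -3/2x_1 - 9x_2 + 15.
  leading term x_1: subtract (3/22)·f_1 from -3/2x_1 - 9x_2 + 15 → -9x_2 + 9
  leading term x_2: no divisor's leading term divides it; move -9x_2 to the remainder.
  leading term 1: no divisor's leading term divides it; move 9 to the remainder.
  remainder -9x_2 + 9 ≠ 0; add h_5 = -9x_2 + 9 to the basis.

The other S-polynomials (S(f_1,f_3), S(f_1,f_4), S(f_2,f_3), S(f_2,f_4), S(f_3,f_4), S(f_1,h_5), S(f_2,h_5), S(f_3,h_5), S(f_4,h_5)) all reduce to 0 modulo the current basis, so we have a Gröbner basis.
Inter-reduce: drop elements whose leading term is divisible by another's, tail-reduce, and make monic.
Reduced Gröbner basis: {x_1 - 4, x_2 - 1}.

A lex Gröbner basis eliminates variables successively. Here x_2 - 1 depends only on x_2, with roots {1}; lifting each root through the earlier basis elements recovers the full solutions.
  x_2 = 1: the earlier basis element becomes x_1 - 4 = 0, giving x_1 = 4 — point (4, 1).

{(4, 1)}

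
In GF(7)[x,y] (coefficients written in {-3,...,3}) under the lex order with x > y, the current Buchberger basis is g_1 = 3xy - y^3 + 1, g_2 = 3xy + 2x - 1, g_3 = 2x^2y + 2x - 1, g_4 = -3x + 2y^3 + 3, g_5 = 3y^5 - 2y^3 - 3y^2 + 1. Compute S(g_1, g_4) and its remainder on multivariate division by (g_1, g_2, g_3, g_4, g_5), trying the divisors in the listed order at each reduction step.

lcm(LM(g_1), LM(g_4)) = xy.
S = (lcm/LT(g_1))·g_1 − (lcm/LT(g_4))·g_4 = 3y^4 + 2y^3 + y - 2.
Reduce S modulo (g_1, g_2, g_3, g_4, g_5) in that order:
  leading term y^4: no divisor's leading term divides it; move 3y^4 to the remainder.
  leading term y^3: no divisor's leading term divides it; move 2y^3 to the remainder.
  leading term y: no divisor's leading term divides it; move y to the remainder.
  leading term 1: no divisor's leading term divides it; move -2 to the remainder.
The remainder 3y^4 + 2y^3 + y - 2 is nonzero, so it would be added as the next basis element.
An S-polynomial is built so that the two leading terms cancel; whether anything survives reduction is exactly the Gröbner-basis criterion.

S(g_1, g_4) = 3y^4 + 2y^3 + y - 2; remainder on division = 3y^4 + 2y^3 + y - 2.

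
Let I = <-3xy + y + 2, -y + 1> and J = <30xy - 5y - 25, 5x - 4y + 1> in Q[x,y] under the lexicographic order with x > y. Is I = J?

No, the ideals differ.

For a fixed monomial order, each ideal has a unique reduced Gröbner basis; comparing bases decides equality.
Buchberger on the first generating set:
f_1 = -3xy + y + 2, LT = xy.
f_2 = -y + 1, LT = y.

S(f_1,f_2): lcm = xy. S = x - \tfrac{1}{3}y - \tfrac{2}{3}.
  reduce S modulo (f_1, f_2):
  remainder x - 1 ≠ 0; add g_3 = x - 1 to the basis.

The other S-polynomials (S(f_1,g_3), S(f_2,g_3)) all reduce to 0 modulo the current basis, so we have a Gröbner basis.
Inter-reduce: drop elements whose leading term is divisible by another's, tail-reduce, and make monic.
Reduced Gröbner basis: {x - 1, y - 1}.

Buchberger on the second generating set:
h_1 = 30xy - 5y - 25, LT = xy.
h_2 = 5x - 4y + 1, LT = x.

S(h_1,h_2): lcm = xy. S = \tfrac{4}{5}y^{2} - \tfrac{11}{30}y - \tfrac{5}{6}.
  reduce S modulo (h_1, h_2):
  remainder \tfrac{4}{5}y^{2} - \tfrac{11}{30}y - \tfrac{5}{6} ≠ 0; add k_3 = \tfrac{4}{5}y^{2} - \tfrac{11}{30}y - \tfrac{5}{6} to the basis.

The other S-polynomials (S(h_1,k_3), S(h_2,k_3)) all reduce to 0 modulo the current basis, so we have a Gröbner basis.
Inter-reduce: drop elements whose leading term is divisible by another's, tail-reduce, and make monic.
Reduced Gröbner basis: {x - \tfrac{4}{5}y + \tfrac{1}{5}, y^{2} - \tfrac{11}{24}y - \tfrac{25}{24}}.

The bases are distinct; the ideals are different.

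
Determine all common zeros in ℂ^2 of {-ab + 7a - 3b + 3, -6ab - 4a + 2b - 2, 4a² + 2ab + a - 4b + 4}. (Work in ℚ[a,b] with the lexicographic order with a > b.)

{(0, 1)}

Compute a lex Gröbner basis by Buchberger's algorithm.
f_1 = -ab + 7a - 3b + 3, LT = ab.
f_2 = -6ab - 4a + 2b - 2, LT = ab.
f_3 = 4a² + 2ab + a - 4b + 4, LT = a².

S(f_1,f_2): lcm = ab. S = -23/3a + 10/3b - 10/3.
  leading term a: no divisor's leading term divides it; move -23/3a to the remainder.
  leading term b: no divisor's leading term divides it; move 10/3b to the remainder.
  leading term 1: no divisor's leading term divides it; move -10/3 to the remainder.
  remainder -23/3a + 10/3b - 10/3 ≠ 0; add h_4 = -23/3a + 10/3b - 10/3 to the basis.

S(f_1,f_3): lcm = a²b. S = -7a² - ½ab² + 11/4ab - 3a + b² - b.
  leading term a²: subtract (-7/4)·f_3 from -7a² - ½ab² + 11/4ab - 3a + b² - b → -½ab² + 25/4ab - 5/4a + b² - 8b + 7
  leading term ab²: subtract (½b)·f_1 from -½ab² + 25/4ab - 5/4a + b² - 8b + 7 → 11/4ab - 5/4a + 5/2b² - 19/2b + 7
  leading term ab: subtract (-11/4)·f_1 from 11/4ab - 5/4a + 5/2b² - 19/2b + 7 → 18a + 5/2b² - 71/4b + 61/4
  leading term a: subtract (-54/23)·h_4 from 18a + 5/2b² - 71/4b + 61/4 → 5/2b² - 913/92b + 683/92
  leading term b²: no divisor's leading term divides it; move 5/2b² to the remainder.
  leading term b: no divisor's leading term divides it; move -913/92b to the remainder.
  leading term 1: no divisor's leading term divides it; move 683/92 to the remainder.
  remainder 5/2b² - 913/92b + 683/92 ≠ 0; add h_5 = 5/2b² - 913/92b + 683/92 to the basis.

S(f_2,f_3): lcm = a²b. S = ⅔a² - ½ab² - 7/12ab + ⅓a + b² - b.
  leading term a²: subtract (⅙)·f_3 from ⅔a² - ½ab² - 7/12ab + ⅓a + b² - b → -½ab² - 11/12ab + ⅙a + b² - ⅓b - ⅔
  leading term ab²: subtract (½b)·f_1 from -½ab² - 11/12ab + ⅙a + b² - ⅓b - ⅔ → -53/12ab + ⅙a + 5/2b² - 11/6b - ⅔
  leading term ab: subtract (53/12)·f_1 from -53/12ab + ⅙a + 5/2b² - 11/6b - ⅔ → -123/4a + 5/2b² + 137/12b - 167/12
  leading term a: subtract (369/92)·h_4 from -123/4a + 5/2b² + 137/12b - 167/12 → 5/2b² - 539/276b - 151/276
  leading term b²: subtract (1)·h_5 from 5/2b² - 539/276b - 151/276 → 550/69b - 550/69
  leading term b: no divisor's leading term divides it; move 550/69b to the remainder.
  leading term 1: no divisor's leading term divides it; move -550/69 to the remainder.
  remainder 550/69b - 550/69 ≠ 0; add h_6 = 550/69b - 550/69 to the basis.

The other S-polynomials (S(f_1,h_4), S(f_2,h_4), S(f_3,h_4), S(f_1,h_5), S(f_2,h_5), S(f_3,h_5), S(h_4,h_5), S(f_1,h_6), S(f_2,h_6), S(f_3,h_6), S(h_4,h_6), S(h_5,h_6)) all reduce to 0 modulo the current basis, so we have a Gröbner basis.
Inter-reduce: drop elements whose leading term is divisible by another's, tail-reduce, and make monic.
Reduced Gröbner basis: {a, b - 1}.

From the last basis element, b - 1 = 0, so b takes values in {1}. Each choice, substituted upward through the basis, yields the corresponding point(s) of the solution set.
  b = 1: the earlier basis element becomes a = 0, giving a = 0 — point (0, 1).
Each listed point satisfies every original equation (direct substitution).
Zero-dimensionality of the ideal guarantees finitely many solutions over ℂ.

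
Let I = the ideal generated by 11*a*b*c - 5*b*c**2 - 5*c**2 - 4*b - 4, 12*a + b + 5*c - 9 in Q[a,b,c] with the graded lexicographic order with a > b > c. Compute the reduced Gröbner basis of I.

G = {b**2*c + 115/11*b*c**2 - 9*b*c + 60/11*c**2 + 48/11*b + 48/11, a + 1/12*b + 5/12*c - 3/4}

f_1 = 11*a*b*c - 5*b*c**2 - 5*c**2 - 4*b - 4, LT = a*b*c.
f_2 = 12*a + b + 5*c - 9, LT = a.

S(f_1,f_2): lcm = a*b*c. S = -1/12*b**2*c - 115/132*b*c**2 + 3/4*b*c - 5/11*c**2 - 4/11*b - 4/11.
  leading term b**2*c: no divisor's leading term divides it; move -1/12*b**2*c to the remainder.
  leading term b*c**2: no divisor's leading term divides it; move -115/132*b*c**2 to the remainder.
  leading term b*c: no divisor's leading term divides it; move 3/4*b*c to the remainder.
  leading term c**2: no divisor's leading term divides it; move -5/11*c**2 to the remainder.
  leading term b: no divisor's leading term divides it; move -4/11*b to the remainder.
  leading term 1: no divisor's leading term divides it; move -4/11 to the remainder.
  remainder -1/12*b**2*c - 115/132*b*c**2 + 3/4*b*c - 5/11*c**2 - 4/11*b - 4/11 ≠ 0; add g_3 = -1/12*b**2*c - 115/132*b*c**2 + 3/4*b*c - 5/11*c**2 - 4/11*b - 4/11 to the basis.

The other S-polynomials (S(f_1,g_3), S(f_2,g_3)) all reduce to 0 modulo the current basis, so we have a Gröbner basis.
Inter-reduce: drop elements whose leading term is divisible by another's, tail-reduce, and make monic.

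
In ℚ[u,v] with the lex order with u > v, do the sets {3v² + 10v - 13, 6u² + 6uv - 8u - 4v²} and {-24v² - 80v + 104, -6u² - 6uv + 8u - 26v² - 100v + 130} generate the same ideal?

Yes, the ideals are equal.

Equality of ideals is decidable: compute both reduced Gröbner bases (unique for the ordering) and check whether they agree.
Buchberger on the first generating set:
f_1 = 3v² + 10v - 13, LT = v².
f_2 = 6u² + 6uv - 8u - 4v², LT = u².

The S-polynomials (S(f_1,f_2)) all reduce to 0 modulo the current basis, so we have a Gröbner basis.
Inter-reduce: drop elements whose leading term is divisible by another's, tail-reduce, and make monic.
Reduced Gröbner basis: {u² + uv - 4/3u + 20/9v - 26/9, v² + 10/3v - 13/3}.

Buchberger on the second generating set:
h_1 = -24v² - 80v + 104, LT = v².
h_2 = -6u² - 6uv + 8u - 26v² - 100v + 130, LT = u².

The S-polynomials (S(h_1,h_2)) all reduce to 0 modulo the current basis, so we have a Gröbner basis.
Inter-reduce: drop elements whose leading term is divisible by another's, tail-reduce, and make monic.
Reduced Gröbner basis: {u² + uv - 4/3u + 20/9v - 26/9, v² + 10/3v - 13/3}.

These coincide, so the ideals are equal.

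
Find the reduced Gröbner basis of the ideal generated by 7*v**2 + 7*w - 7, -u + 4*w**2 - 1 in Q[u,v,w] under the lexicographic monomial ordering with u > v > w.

G = {u - 4*w**2 + 1, v**2 + w - 1}

f_1 = 7*v**2 + 7*w - 7, LT = v**2.
f_2 = -u + 4*w**2 - 1, LT = u.

The S-polynomials (S(f_1,f_2)) all reduce to 0 modulo the current basis, so we have a Gröbner basis.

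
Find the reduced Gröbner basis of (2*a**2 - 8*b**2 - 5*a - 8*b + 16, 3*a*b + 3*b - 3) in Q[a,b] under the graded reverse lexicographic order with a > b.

G = {b**3 + b**2 - 1/4*a - 23/8*b + 7/8, a**2 - 4*b**2 - 5/2*a - 4*b + 8, a*b + b - 1}

f_1 = 2*a**2 - 8*b**2 - 5*a - 8*b + 16, LT = a**2.
f_2 = 3*a*b + 3*b - 3, LT = a*b.

S(f_1,f_2): lcm = a**2*b. S = -4*b**3 - 7/2*a*b - 4*b**2 + a + 8*b.
  leading term b**3: no divisor's leading term divides it; move -4*b**3 to the remainder.
  leading term a*b: subtract (-7/6)·f_2 from -7/2*a*b - 4*b**2 + a + 8*b → -4*b**2 + a + 23/2*b - 7/2
  leading term b**2: no divisor's leading term divides it; move -4*b**2 to the remainder.
  leading term a: no divisor's leading term divides it; move a to the remainder.
  leading term b: no divisor's leading term divides it; move 23/2*b to the remainder.
  leading term 1: no divisor's leading term divides it; move -7/2 to the remainder.
  remainder -4*b**3 - 4*b**2 + a + 23/2*b - 7/2 ≠ 0; add g_3 = -4*b**3 - 4*b**2 + a + 23/2*b - 7/2 to the basis.

S(f_1,g_3): leading monomials are coprime, so the S-polynomial reduces to 0 (Buchberger's first criterion).
S(f_2,g_3): lcm = a*b**3. S = -a*b**2 + b**3 + 1/4*a**2 + 23/8*a*b - b**2 - 7/8*a.
  leading term a*b**2: subtract (-1/3*b)·f_2 from -a*b**2 + b**3 + 1/4*a**2 + 23/8*a*b - b**2 - 7/8*a → b**3 + 1/4*a**2 + 23/8*a*b - 7/8*a - b
  leading term b**3: subtract (-1/4)·g_3 from b**3 + 1/4*a**2 + 23/8*a*b - 7/8*a - b → 1/4*a**2 + 23/8*a*b - b**2 - 5/8*a + 15/8*b - 7/8
  leading term a**2: subtract (1/8)·f_1 from 1/4*a**2 + 23/8*a*b - b**2 - 5/8*a + 15/8*b - 7/8 → 23/8*a*b + 23/8*b - 23/8
  leading term a*b: subtract (23/24)·f_2 from 23/8*a*b + 23/8*b - 23/8 → 0
  remainder 0.

Every S-polynomial of the final basis reduces to 0, so we have a Gröbner basis.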